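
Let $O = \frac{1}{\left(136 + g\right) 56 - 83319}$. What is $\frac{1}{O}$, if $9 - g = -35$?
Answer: $-73239$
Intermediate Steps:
$g = 44$ ($g = 9 - -35 = 9 + 35 = 44$)
$O = - \frac{1}{73239}$ ($O = \frac{1}{\left(136 + 44\right) 56 - 83319} = \frac{1}{180 \cdot 56 - 83319} = \frac{1}{10080 - 83319} = \frac{1}{-73239} = - \frac{1}{73239} \approx -1.3654 \cdot 10^{-5}$)
$\frac{1}{O} = \frac{1}{- \frac{1}{73239}} = -73239$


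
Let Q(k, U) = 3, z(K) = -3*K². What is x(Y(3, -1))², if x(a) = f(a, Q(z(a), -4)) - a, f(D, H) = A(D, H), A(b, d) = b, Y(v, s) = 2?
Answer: 0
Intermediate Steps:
f(D, H) = D
x(a) = 0 (x(a) = a - a = 0)
x(Y(3, -1))² = 0² = 0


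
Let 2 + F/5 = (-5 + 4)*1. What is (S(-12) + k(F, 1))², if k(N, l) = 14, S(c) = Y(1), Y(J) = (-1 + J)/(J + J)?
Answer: 196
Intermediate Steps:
Y(J) = (-1 + J)/(2*J) (Y(J) = (-1 + J)/((2*J)) = (-1 + J)*(1/(2*J)) = (-1 + J)/(2*J))
S(c) = 0 (S(c) = (½)*(-1 + 1)/1 = (½)*1*0 = 0)
F = -15 (F = -10 + 5*((-5 + 4)*1) = -10 + 5*(-1*1) = -10 + 5*(-1) = -10 - 5 = -15)
(S(-12) + k(F, 1))² = (0 + 14)² = 14² = 196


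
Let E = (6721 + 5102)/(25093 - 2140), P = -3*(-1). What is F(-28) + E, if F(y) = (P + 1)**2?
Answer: 18051/1093 ≈ 16.515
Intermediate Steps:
P = 3
E = 563/1093 (E = 11823/22953 = 11823*(1/22953) = 563/1093 ≈ 0.51510)
F(y) = 16 (F(y) = (3 + 1)**2 = 4**2 = 16)
F(-28) + E = 16 + 563/1093 = 18051/1093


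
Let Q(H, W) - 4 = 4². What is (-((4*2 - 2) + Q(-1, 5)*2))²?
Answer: 2116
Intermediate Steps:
Q(H, W) = 20 (Q(H, W) = 4 + 4² = 4 + 16 = 20)
(-((4*2 - 2) + Q(-1, 5)*2))² = (-((4*2 - 2) + 20*2))² = (-((8 - 2) + 40))² = (-(6 + 40))² = (-1*46)² = (-46)² = 2116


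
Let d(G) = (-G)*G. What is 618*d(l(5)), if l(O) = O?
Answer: -15450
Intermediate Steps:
d(G) = -G**2
618*d(l(5)) = 618*(-1*5**2) = 618*(-1*25) = 618*(-25) = -15450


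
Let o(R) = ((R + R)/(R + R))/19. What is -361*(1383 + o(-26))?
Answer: -499282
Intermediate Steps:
o(R) = 1/19 (o(R) = ((2*R)/((2*R)))*(1/19) = ((2*R)*(1/(2*R)))*(1/19) = 1*(1/19) = 1/19)
-361*(1383 + o(-26)) = -361*(1383 + 1/19) = -361*26278/19 = -499282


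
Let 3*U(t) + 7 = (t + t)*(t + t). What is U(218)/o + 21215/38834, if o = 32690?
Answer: 788539273/317370865 ≈ 2.4846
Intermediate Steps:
U(t) = -7/3 + 4*t²/3 (U(t) = -7/3 + ((t + t)*(t + t))/3 = -7/3 + ((2*t)*(2*t))/3 = -7/3 + (4*t²)/3 = -7/3 + 4*t²/3)
U(218)/o + 21215/38834 = (-7/3 + (4/3)*218²)/32690 + 21215/38834 = (-7/3 + (4/3)*47524)*(1/32690) + 21215*(1/38834) = (-7/3 + 190096/3)*(1/32690) + 21215/38834 = 63363*(1/32690) + 21215/38834 = 63363/32690 + 21215/38834 = 788539273/317370865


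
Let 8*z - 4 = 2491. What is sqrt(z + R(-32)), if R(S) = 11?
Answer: 3*sqrt(574)/4 ≈ 17.969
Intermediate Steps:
z = 2495/8 (z = 1/2 + (1/8)*2491 = 1/2 + 2491/8 = 2495/8 ≈ 311.88)
sqrt(z + R(-32)) = sqrt(2495/8 + 11) = sqrt(2583/8) = 3*sqrt(574)/4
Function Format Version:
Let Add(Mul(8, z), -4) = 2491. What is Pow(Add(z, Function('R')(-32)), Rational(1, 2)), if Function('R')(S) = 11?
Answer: Mul(Rational(3, 4), Pow(574, Rational(1, 2))) ≈ 17.969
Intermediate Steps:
z = Rational(2495, 8) (z = Add(Rational(1, 2), Mul(Rational(1, 8), 2491)) = Add(Rational(1, 2), Rational(2491, 8)) = Rational(2495, 8) ≈ 311.88)
Pow(Add(z, Function('R')(-32)), Rational(1, 2)) = Pow(Add(Rational(2495, 8), 11), Rational(1, 2)) = Pow(Rational(2583, 8), Rational(1, 2)) = Mul(Rational(3, 4), Pow(574, Rational(1, 2)))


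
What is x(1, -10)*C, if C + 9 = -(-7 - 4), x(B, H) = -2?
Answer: -4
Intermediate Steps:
C = 2 (C = -9 - (-7 - 4) = -9 - 1*(-11) = -9 + 11 = 2)
x(1, -10)*C = -2*2 = -4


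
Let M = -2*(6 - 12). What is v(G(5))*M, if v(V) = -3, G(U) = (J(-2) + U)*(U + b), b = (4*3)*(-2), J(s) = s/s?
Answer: -36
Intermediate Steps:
J(s) = 1
b = -24 (b = 12*(-2) = -24)
M = 12 (M = -2*(-6) = 12)
G(U) = (1 + U)*(-24 + U) (G(U) = (1 + U)*(U - 24) = (1 + U)*(-24 + U))
v(G(5))*M = -3*12 = -36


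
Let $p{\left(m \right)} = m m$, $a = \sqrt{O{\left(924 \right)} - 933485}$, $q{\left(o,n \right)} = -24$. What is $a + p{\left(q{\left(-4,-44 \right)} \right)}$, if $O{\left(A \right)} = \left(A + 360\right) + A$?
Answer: $576 + i \sqrt{931277} \approx 576.0 + 965.03 i$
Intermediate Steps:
$O{\left(A \right)} = 360 + 2 A$ ($O{\left(A \right)} = \left(360 + A\right) + A = 360 + 2 A$)
$a = i \sqrt{931277}$ ($a = \sqrt{\left(360 + 2 \cdot 924\right) - 933485} = \sqrt{\left(360 + 1848\right) - 933485} = \sqrt{2208 - 933485} = \sqrt{-931277} = i \sqrt{931277} \approx 965.03 i$)
$p{\left(m \right)} = m^{2}$
$a + p{\left(q{\left(-4,-44 \right)} \right)} = i \sqrt{931277} + \left(-24\right)^{2} = i \sqrt{931277} + 576 = 576 + i \sqrt{931277}$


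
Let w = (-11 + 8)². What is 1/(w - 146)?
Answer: -1/137 ≈ -0.0072993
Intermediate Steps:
w = 9 (w = (-3)² = 9)
1/(w - 146) = 1/(9 - 146) = 1/(-137) = -1/137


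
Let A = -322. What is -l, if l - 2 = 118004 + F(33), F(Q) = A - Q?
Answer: -117651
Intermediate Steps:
F(Q) = -322 - Q
l = 117651 (l = 2 + (118004 + (-322 - 1*33)) = 2 + (118004 + (-322 - 33)) = 2 + (118004 - 355) = 2 + 117649 = 117651)
-l = -1*117651 = -117651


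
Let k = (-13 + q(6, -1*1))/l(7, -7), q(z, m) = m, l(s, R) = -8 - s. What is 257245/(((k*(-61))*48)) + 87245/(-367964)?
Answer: -118619152895/1256965024 ≈ -94.370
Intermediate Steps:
k = 14/15 (k = (-13 - 1*1)/(-8 - 1*7) = (-13 - 1)/(-8 - 7) = -14/(-15) = -14*(-1/15) = 14/15 ≈ 0.93333)
257245/(((k*(-61))*48)) + 87245/(-367964) = 257245/((((14/15)*(-61))*48)) + 87245/(-367964) = 257245/((-854/15*48)) + 87245*(-1/367964) = 257245/(-13664/5) - 87245/367964 = 257245*(-5/13664) - 87245/367964 = -1286225/13664 - 87245/367964 = -118619152895/1256965024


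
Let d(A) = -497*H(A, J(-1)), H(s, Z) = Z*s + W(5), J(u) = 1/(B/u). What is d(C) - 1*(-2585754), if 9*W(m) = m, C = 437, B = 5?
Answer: 118301206/45 ≈ 2.6289e+6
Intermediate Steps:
W(m) = m/9
J(u) = u/5 (J(u) = 1/(5/u) = u/5)
H(s, Z) = 5/9 + Z*s (H(s, Z) = Z*s + (1/9)*5 = Z*s + 5/9 = 5/9 + Z*s)
d(A) = -2485/9 + 497*A/5 (d(A) = -497*(5/9 + ((1/5)*(-1))*A) = -497*(5/9 - A/5) = -2485/9 + 497*A/5)
d(C) - 1*(-2585754) = (-2485/9 + (497/5)*437) - 1*(-2585754) = (-2485/9 + 217189/5) + 2585754 = 1942276/45 + 2585754 = 118301206/45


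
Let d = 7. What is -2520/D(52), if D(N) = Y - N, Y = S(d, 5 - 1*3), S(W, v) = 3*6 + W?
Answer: 280/3 ≈ 93.333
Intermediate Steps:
S(W, v) = 18 + W
Y = 25 (Y = 18 + 7 = 25)
D(N) = 25 - N
-2520/D(52) = -2520/(25 - 1*52) = -2520/(25 - 52) = -2520/(-27) = -2520*(-1/27) = 280/3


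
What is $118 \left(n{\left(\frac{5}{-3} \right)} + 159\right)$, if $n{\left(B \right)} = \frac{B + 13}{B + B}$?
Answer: $\frac{91804}{5} \approx 18361.0$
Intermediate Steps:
$n{\left(B \right)} = \frac{13 + B}{2 B}$
$118 \left(n{\left(\frac{5}{-3} \right)} + 159\right) = 118 \left(\frac{13 + \frac{5}{-3}}{2 \frac{5}{-3}} + 159\right) = 118 \left(\frac{13 + 5 \left(- \frac{1}{3}\right)}{2 \cdot 5 \left(- \frac{1}{3}\right)} + 159\right) = 118 \left(\frac{13 - \frac{5}{3}}{2 \left(- \frac{5}{3}\right)} + 159\right) = 118 \left(\frac{1}{2} \left(- \frac{3}{5}\right) \frac{34}{3} + 159\right) = 118 \left(- \frac{17}{5} + 159\right) = 118 \cdot \frac{778}{5} = \frac{91804}{5}$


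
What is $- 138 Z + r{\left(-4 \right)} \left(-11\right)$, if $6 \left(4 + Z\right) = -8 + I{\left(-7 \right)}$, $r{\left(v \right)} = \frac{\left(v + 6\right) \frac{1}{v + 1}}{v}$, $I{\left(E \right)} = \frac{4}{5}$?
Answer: $\frac{21473}{30} \approx 715.77$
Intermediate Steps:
$I{\left(E \right)} = \frac{4}{5}$ ($I{\left(E \right)} = 4 \cdot \frac{1}{5} = \frac{4}{5}$)
$r{\left(v \right)} = \frac{6 + v}{v \left(1 + v\right)}$ ($r{\left(v \right)} = \frac{\left(6 + v\right) \frac{1}{1 + v}}{v} = \frac{\frac{1}{1 + v} \left(6 + v\right)}{v} = \frac{6 + v}{v \left(1 + v\right)}$)
$Z = - \frac{26}{5}$ ($Z = -4 + \frac{-8 + \frac{4}{5}}{6} = -4 + \frac{1}{6} \left(- \frac{36}{5}\right) = -4 - \frac{6}{5} = - \frac{26}{5} \approx -5.2$)
$- 138 Z + r{\left(-4 \right)} \left(-11\right) = \left(-138\right) \left(- \frac{26}{5}\right) + \frac{6 - 4}{\left(-4\right) \left(1 - 4\right)} \left(-11\right) = \frac{3588}{5} + \left(- \frac{1}{4}\right) \frac{1}{-3} \cdot 2 \left(-11\right) = \frac{3588}{5} + \left(- \frac{1}{4}\right) \left(- \frac{1}{3}\right) 2 \left(-11\right) = \frac{3588}{5} + \frac{1}{6} \left(-11\right) = \frac{3588}{5} - \frac{11}{6} = \frac{21473}{30}$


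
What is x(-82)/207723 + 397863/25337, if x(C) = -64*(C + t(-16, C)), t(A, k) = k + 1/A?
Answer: 27637111483/1754359217 ≈ 15.753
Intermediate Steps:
x(C) = 4 - 128*C (x(C) = -64*(C + (C + 1/(-16))) = -64*(C + (C - 1/16)) = -64*(C + (-1/16 + C)) = -64*(-1/16 + 2*C) = 4 - 128*C)
x(-82)/207723 + 397863/25337 = (4 - 128*(-82))/207723 + 397863/25337 = (4 + 10496)*(1/207723) + 397863*(1/25337) = 10500*(1/207723) + 397863/25337 = 3500/69241 + 397863/25337 = 27637111483/1754359217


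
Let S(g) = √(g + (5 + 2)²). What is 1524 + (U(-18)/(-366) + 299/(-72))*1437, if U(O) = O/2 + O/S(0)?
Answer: -45071827/10248 ≈ -4398.1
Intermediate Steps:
S(g) = √(49 + g) (S(g) = √(g + 7²) = √(g + 49) = √(49 + g))
U(O) = 9*O/14 (U(O) = O/2 + O/(√(49 + 0)) = O*(½) + O/(√49) = O/2 + O/7 = 9*O/14)
1524 + (U(-18)/(-366) + 299/(-72))*1437 = 1524 + (((9/14)*(-18))/(-366) + 299/(-72))*1437 = 1524 + (-81/7*(-1/366) + 299*(-1/72))*1437 = 1524 + (27/854 - 299/72)*1437 = 1524 - 126701/30744*1437 = 1524 - 60689779/10248 = -45071827/10248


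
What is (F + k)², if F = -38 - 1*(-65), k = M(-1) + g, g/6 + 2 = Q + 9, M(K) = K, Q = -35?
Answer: 20164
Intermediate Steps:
g = -168 (g = -12 + 6*(-35 + 9) = -12 + 6*(-26) = -12 - 156 = -168)
k = -169 (k = -1 - 168 = -169)
F = 27 (F = -38 + 65 = 27)
(F + k)² = (27 - 169)² = (-142)² = 20164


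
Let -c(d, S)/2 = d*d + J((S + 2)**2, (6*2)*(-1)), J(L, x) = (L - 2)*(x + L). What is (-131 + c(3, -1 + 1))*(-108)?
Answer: 12636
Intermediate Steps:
J(L, x) = (-2 + L)*(L + x)
c(d, S) = -48 - 2*d**2 - 2*(2 + S)**4 + 28*(2 + S)**2 (c(d, S) = -2*(d*d + (((S + 2)**2)**2 - 2*(S + 2)**2 - 2*6*2*(-1) + (S + 2)**2*((6*2)*(-1)))) = -2*(d**2 + (((2 + S)**2)**2 - 2*(2 + S)**2 - 24*(-1) + (2 + S)**2*(12*(-1)))) = -2*(d**2 + ((2 + S)**4 - 2*(2 + S)**2 - 2*(-12) + (2 + S)**2*(-12))) = -2*(d**2 + ((2 + S)**4 - 2*(2 + S)**2 + 24 - 12*(2 + S)**2)) = -2*(d**2 + (24 + (2 + S)**4 - 14*(2 + S)**2)) = -2*(24 + d**2 + (2 + S)**4 - 14*(2 + S)**2) = -48 - 2*d**2 - 2*(2 + S)**4 + 28*(2 + S)**2)
(-131 + c(3, -1 + 1))*(-108) = (-131 + (-48 - 2*3**2 - 2*(2 + (-1 + 1))**4 + 28*(2 + (-1 + 1))**2))*(-108) = (-131 + (-48 - 2*9 - 2*(2 + 0)**4 + 28*(2 + 0)**2))*(-108) = (-131 + (-48 - 18 - 2*2**4 + 28*2**2))*(-108) = (-131 + (-48 - 18 - 2*16 + 28*4))*(-108) = (-131 + (-48 - 18 - 32 + 112))*(-108) = (-131 + 14)*(-108) = -117*(-108) = 12636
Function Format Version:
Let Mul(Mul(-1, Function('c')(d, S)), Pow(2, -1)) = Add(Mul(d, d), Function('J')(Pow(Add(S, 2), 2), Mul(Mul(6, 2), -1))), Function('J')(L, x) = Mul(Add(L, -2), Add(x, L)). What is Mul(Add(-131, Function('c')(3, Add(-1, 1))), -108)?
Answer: 12636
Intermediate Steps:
Function('J')(L, x) = Mul(Add(-2, L), Add(L, x))
Function('c')(d, S) = Add(-48, Mul(-2, Pow(d, 2)), Mul(-2, Pow(Add(2, S), 4)), Mul(28, Pow(Add(2, S), 2))) (Function('c')(d, S) = Mul(-2, Add(Mul(d, d), Add(Pow(Pow(Add(S, 2), 2), 2), Mul(-2, Pow(Add(S, 2), 2)), Mul(-2, Mul(Mul(6, 2), -1)), Mul(Pow(Add(S, 2), 2), Mul(Mul(6, 2), -1))))) = Mul(-2, Add(Pow(d, 2), Add(Pow(Pow(Add(2, S), 2), 2), Mul(-2, Pow(Add(2, S), 2)), Mul(-2, Mul(12, -1)), Mul(Pow(Add(2, S), 2), Mul(12, -1))))) = Mul(-2, Add(Pow(d, 2), Add(Pow(Add(2, S), 4), Mul(-2, Pow(Add(2, S), 2)), Mul(-2, -12), Mul(Pow(Add(2, S), 2), -12)))) = Mul(-2, Add(Pow(d, 2), Add(Pow(Add(2, S), 4), Mul(-2, Pow(Add(2, S), 2)), 24, Mul(-12, Pow(Add(2, S), 2))))) = Mul(-2, Add(Pow(d, 2), Add(24, Pow(Add(2, S), 4), Mul(-14, Pow(Add(2, S), 2))))) = Mul(-2, Add(24, Pow(d, 2), Pow(Add(2, S), 4), Mul(-14, Pow(Add(2, S), 2)))) = Add(-48, Mul(-2, Pow(d, 2)), Mul(-2, Pow(Add(2, S), 4)), Mul(28, Pow(Add(2, S), 2))))
Mul(Add(-131, Function('c')(3, Add(-1, 1))), -108) = Mul(Add(-131, Add(-48, Mul(-2, Pow(3, 2)), Mul(-2, Pow(Add(2, Add(-1, 1)), 4)), Mul(28, Pow(Add(2, Add(-1, 1)), 2)))), -108) = Mul(Add(-131, Add(-48, Mul(-2, 9), Mul(-2, Pow(Add(2, 0), 4)), Mul(28, Pow(Add(2, 0), 2)))), -108) = Mul(Add(-131, Add(-48, -18, Mul(-2, Pow(2, 4)), Mul(28, Pow(2, 2)))), -108) = Mul(Add(-131, Add(-48, -18, Mul(-2, 16), Mul(28, 4))), -108) = Mul(Add(-131, Add(-48, -18, -32, 112)), -108) = Mul(Add(-131, 14), -108) = Mul(-117, -108) = 12636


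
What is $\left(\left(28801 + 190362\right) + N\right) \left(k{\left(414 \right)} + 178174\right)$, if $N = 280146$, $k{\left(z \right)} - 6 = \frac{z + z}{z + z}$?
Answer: $88967376929$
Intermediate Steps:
$k{\left(z \right)} = 7$ ($k{\left(z \right)} = 6 + \frac{z + z}{z + z} = 6 + \frac{2 z}{2 z} = 6 + 2 z \frac{1}{2 z} = 6 + 1 = 7$)
$\left(\left(28801 + 190362\right) + N\right) \left(k{\left(414 \right)} + 178174\right) = \left(\left(28801 + 190362\right) + 280146\right) \left(7 + 178174\right) = \left(219163 + 280146\right) 178181 = 499309 \cdot 178181 = 88967376929$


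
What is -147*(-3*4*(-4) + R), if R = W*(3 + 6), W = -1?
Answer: -5733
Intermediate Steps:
R = -9 (R = -(3 + 6) = -1*9 = -9)
-147*(-3*4*(-4) + R) = -147*(-3*4*(-4) - 9) = -147*(-12*(-4) - 9) = -147*(48 - 9) = -147*39 = -5733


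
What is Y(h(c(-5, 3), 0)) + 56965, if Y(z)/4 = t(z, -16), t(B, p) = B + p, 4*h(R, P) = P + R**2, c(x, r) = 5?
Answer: 56926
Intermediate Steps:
h(R, P) = P/4 + R**2/4 (h(R, P) = (P + R**2)/4 = P/4 + R**2/4)
Y(z) = -64 + 4*z (Y(z) = 4*(z - 16) = 4*(-16 + z) = -64 + 4*z)
Y(h(c(-5, 3), 0)) + 56965 = (-64 + 4*((1/4)*0 + (1/4)*5**2)) + 56965 = (-64 + 4*(0 + (1/4)*25)) + 56965 = (-64 + 4*(0 + 25/4)) + 56965 = (-64 + 4*(25/4)) + 56965 = (-64 + 25) + 56965 = -39 + 56965 = 56926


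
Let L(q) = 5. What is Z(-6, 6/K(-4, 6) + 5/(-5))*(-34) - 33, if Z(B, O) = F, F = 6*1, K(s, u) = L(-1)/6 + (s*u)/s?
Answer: -237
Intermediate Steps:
K(s, u) = ⅚ + u (K(s, u) = 5/6 + (s*u)/s = 5*(⅙) + u = ⅚ + u)
F = 6
Z(B, O) = 6
Z(-6, 6/K(-4, 6) + 5/(-5))*(-34) - 33 = 6*(-34) - 33 = -204 - 33 = -237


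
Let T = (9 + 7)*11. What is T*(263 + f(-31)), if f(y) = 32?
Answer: 51920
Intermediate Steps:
T = 176 (T = 16*11 = 176)
T*(263 + f(-31)) = 176*(263 + 32) = 176*295 = 51920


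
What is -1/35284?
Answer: -1/35284 ≈ -2.8341e-5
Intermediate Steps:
-1/35284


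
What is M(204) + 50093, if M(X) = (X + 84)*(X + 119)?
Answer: 143117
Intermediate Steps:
M(X) = (84 + X)*(119 + X)
M(204) + 50093 = (9996 + 204**2 + 203*204) + 50093 = (9996 + 41616 + 41412) + 50093 = 93024 + 50093 = 143117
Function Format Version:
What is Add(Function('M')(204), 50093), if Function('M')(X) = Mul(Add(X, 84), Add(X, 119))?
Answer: 143117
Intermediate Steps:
Function('M')(X) = Mul(Add(84, X), Add(119, X))
Add(Function('M')(204), 50093) = Add(Add(9996, Pow(204, 2), Mul(203, 204)), 50093) = Add(Add(9996, 41616, 41412), 50093) = Add(93024, 50093) = 143117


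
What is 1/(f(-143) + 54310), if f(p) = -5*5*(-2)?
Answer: 1/54360 ≈ 1.8396e-5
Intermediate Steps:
f(p) = 50 (f(p) = -25*(-2) = 50)
1/(f(-143) + 54310) = 1/(50 + 54310) = 1/54360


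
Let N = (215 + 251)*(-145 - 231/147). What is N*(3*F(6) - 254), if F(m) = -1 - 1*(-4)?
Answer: 16734060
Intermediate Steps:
F(m) = 3 (F(m) = -1 + 4 = 3)
N = -478116/7 (N = 466*(-145 - 231*1/147) = 466*(-145 - 11/7) = 466*(-1026/7) = -478116/7 ≈ -68302.)
N*(3*F(6) - 254) = -478116*(3*3 - 254)/7 = -478116*(9 - 254)/7 = -478116/7*(-245) = 16734060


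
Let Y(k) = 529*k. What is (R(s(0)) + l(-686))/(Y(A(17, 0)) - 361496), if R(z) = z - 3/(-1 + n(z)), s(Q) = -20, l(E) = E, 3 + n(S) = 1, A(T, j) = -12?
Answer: 705/367844 ≈ 0.0019166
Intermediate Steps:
n(S) = -2 (n(S) = -3 + 1 = -2)
R(z) = 1 + z (R(z) = z - 3/(-1 - 2) = z - 3/(-3) = z - ⅓*(-3) = z + 1 = 1 + z)
(R(s(0)) + l(-686))/(Y(A(17, 0)) - 361496) = ((1 - 20) - 686)/(529*(-12) - 361496) = (-19 - 686)/(-6348 - 361496) = -705/(-367844) = -705*(-1/367844) = 705/367844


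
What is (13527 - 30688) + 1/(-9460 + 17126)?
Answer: -131556225/7666 ≈ -17161.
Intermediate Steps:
(13527 - 30688) + 1/(-9460 + 17126) = -17161 + 1/7666 = -131556225/7666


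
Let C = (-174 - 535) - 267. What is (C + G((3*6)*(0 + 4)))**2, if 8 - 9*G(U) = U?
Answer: 78287104/81 ≈ 9.6651e+5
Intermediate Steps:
G(U) = 8/9 - U/9
C = -976 (C = -709 - 267 = -976)
(C + G((3*6)*(0 + 4)))**2 = (-976 + (8/9 - 3*6*(0 + 4)/9))**2 = (-976 + (8/9 - 2*4))**2 = (-976 + (8/9 - 1/9*72))**2 = (-976 + (8/9 - 8))**2 = (-976 - 64/9)**2 = (-8848/9)**2 = 78287104/81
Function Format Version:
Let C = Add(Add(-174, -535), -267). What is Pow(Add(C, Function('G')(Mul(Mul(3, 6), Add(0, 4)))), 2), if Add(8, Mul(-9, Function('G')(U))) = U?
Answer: Rational(78287104, 81) ≈ 9.6651e+5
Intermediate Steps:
Function('G')(U) = Add(Rational(8, 9), Mul(Rational(-1, 9), U))
C = -976 (C = Add(-709, -267) = -976)
Pow(Add(C, Function('G')(Mul(Mul(3, 6), Add(0, 4)))), 2) = Pow(Add(-976, Add(Rational(8, 9), Mul(Rational(-1, 9), Mul(Mul(3, 6), Add(0, 4))))), 2) = Pow(Add(-976, Add(Rational(8, 9), Mul(Rational(-1, 9), Mul(18, 4)))), 2) = Pow(Add(-976, Add(Rational(8, 9), Mul(Rational(-1, 9), 72))), 2) = Pow(Add(-976, Add(Rational(8, 9), -8)), 2) = Pow(Add(-976, Rational(-64, 9)), 2) = Pow(Rational(-8848, 9), 2) = Rational(78287104, 81)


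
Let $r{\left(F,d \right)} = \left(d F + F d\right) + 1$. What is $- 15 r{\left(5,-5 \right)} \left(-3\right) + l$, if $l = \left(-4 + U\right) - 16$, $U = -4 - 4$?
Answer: $-2233$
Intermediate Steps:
$r{\left(F,d \right)} = 1 + 2 F d$ ($r{\left(F,d \right)} = \left(F d + F d\right) + 1 = 2 F d + 1 = 1 + 2 F d$)
$U = -8$ ($U = -4 - 4 = -8$)
$l = -28$ ($l = \left(-4 - 8\right) - 16 = -12 - 16 = -28$)
$- 15 r{\left(5,-5 \right)} \left(-3\right) + l = - 15 \left(1 + 2 \cdot 5 \left(-5\right)\right) \left(-3\right) - 28 = - 15 \left(1 - 50\right) \left(-3\right) - 28 = - 15 \left(\left(-49\right) \left(-3\right)\right) - 28 = \left(-15\right) 147 - 28 = -2205 - 28 = -2233$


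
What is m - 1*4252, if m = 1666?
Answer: -2586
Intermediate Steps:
m - 1*4252 = 1666 - 1*4252 = 1666 - 4252 = -2586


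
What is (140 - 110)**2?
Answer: 900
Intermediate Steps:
(140 - 110)**2 = 30**2 = 900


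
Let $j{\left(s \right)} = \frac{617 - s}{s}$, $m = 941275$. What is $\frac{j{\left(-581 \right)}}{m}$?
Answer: $- \frac{1198}{546880775} \approx -2.1906 \cdot 10^{-6}$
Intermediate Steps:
$j{\left(s \right)} = \frac{617 - s}{s}$
$\frac{j{\left(-581 \right)}}{m} = \frac{\frac{1}{-581} \left(617 - -581\right)}{941275} = - \frac{617 + 581}{581} \cdot \frac{1}{941275} = \left(- \frac{1}{581}\right) 1198 \cdot \frac{1}{941275} = \left(- \frac{1198}{581}\right) \frac{1}{941275} = - \frac{1198}{546880775}$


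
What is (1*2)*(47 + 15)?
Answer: 124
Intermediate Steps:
(1*2)*(47 + 15) = 2*62 = 124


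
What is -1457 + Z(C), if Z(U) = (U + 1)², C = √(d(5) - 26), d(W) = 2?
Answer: -1480 + 4*I*√6 ≈ -1480.0 + 9.798*I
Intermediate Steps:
C = 2*I*√6 (C = √(2 - 26) = √(-24) = 2*I*√6 ≈ 4.899*I)
Z(U) = (1 + U)²
-1457 + Z(C) = -1457 + (1 + 2*I*√6)²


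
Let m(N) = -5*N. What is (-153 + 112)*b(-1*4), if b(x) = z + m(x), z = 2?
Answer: -902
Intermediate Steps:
b(x) = 2 - 5*x
(-153 + 112)*b(-1*4) = (-153 + 112)*(2 - (-5)*4) = -41*(2 - 5*(-4)) = -41*(2 + 20) = -41*22 = -902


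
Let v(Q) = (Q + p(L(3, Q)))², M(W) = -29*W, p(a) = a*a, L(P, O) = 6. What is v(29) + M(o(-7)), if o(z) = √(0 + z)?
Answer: 4225 - 29*I*√7 ≈ 4225.0 - 76.727*I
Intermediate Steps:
o(z) = √z
p(a) = a²
v(Q) = (36 + Q)² (v(Q) = (Q + 6²)² = (Q + 36)² = (36 + Q)²)
v(29) + M(o(-7)) = (36 + 29)² - 29*I*√7 = 65² - 29*I*√7 = 4225 - 29*I*√7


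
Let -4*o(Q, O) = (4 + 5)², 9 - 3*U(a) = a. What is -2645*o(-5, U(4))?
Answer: 214245/4 ≈ 53561.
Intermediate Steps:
U(a) = 3 - a/3
o(Q, O) = -81/4 (o(Q, O) = -(4 + 5)²/4 = -¼*9² = -¼*81 = -81/4)
-2645*o(-5, U(4)) = -2645*(-81/4) = 214245/4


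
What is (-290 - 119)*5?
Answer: -2045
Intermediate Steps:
(-290 - 119)*5 = -409*5 = -2045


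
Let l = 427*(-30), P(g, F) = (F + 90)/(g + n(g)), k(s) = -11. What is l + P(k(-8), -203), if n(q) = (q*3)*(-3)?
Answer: -1127393/88 ≈ -12811.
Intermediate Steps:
n(q) = -9*q (n(q) = (3*q)*(-3) = -9*q)
P(g, F) = -(90 + F)/(8*g) (P(g, F) = (F + 90)/(g - 9*g) = (90 + F)/((-8*g)) = (90 + F)*(-1/(8*g)) = -(90 + F)/(8*g))
l = -12810
l + P(k(-8), -203) = -12810 + (⅛)*(-90 - 1*(-203))/(-11) = -12810 + (⅛)*(-1/11)*(-90 + 203) = -12810 + (⅛)*(-1/11)*113 = -12810 - 113/88 = -1127393/88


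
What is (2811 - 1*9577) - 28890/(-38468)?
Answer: -130122799/19234 ≈ -6765.3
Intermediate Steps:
(2811 - 1*9577) - 28890/(-38468) = (2811 - 9577) - 28890*(-1/38468) = -6766 + 14445/19234 = -130122799/19234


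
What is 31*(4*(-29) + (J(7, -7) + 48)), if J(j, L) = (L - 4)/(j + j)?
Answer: -29853/14 ≈ -2132.4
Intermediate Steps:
J(j, L) = (-4 + L)/(2*j) (J(j, L) = (-4 + L)/((2*j)) = (-4 + L)*(1/(2*j)) = (-4 + L)/(2*j))
31*(4*(-29) + (J(7, -7) + 48)) = 31*(4*(-29) + ((½)*(-4 - 7)/7 + 48)) = 31*(-116 + ((½)*(⅐)*(-11) + 48)) = 31*(-116 + (-11/14 + 48)) = 31*(-116 + 661/14) = 31*(-963/14) = -29853/14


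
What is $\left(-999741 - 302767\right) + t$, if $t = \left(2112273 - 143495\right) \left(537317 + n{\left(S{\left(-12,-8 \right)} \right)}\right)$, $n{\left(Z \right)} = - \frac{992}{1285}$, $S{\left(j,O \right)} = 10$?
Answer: $\frac{1359343760133854}{1285} \approx 1.0579 \cdot 10^{12}$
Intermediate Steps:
$n{\left(Z \right)} = - \frac{992}{1285}$ ($n{\left(Z \right)} = \left(-992\right) \frac{1}{1285} = - \frac{992}{1285}$)
$t = \frac{1359345433856634}{1285}$ ($t = \left(2112273 - 143495\right) \left(537317 - \frac{992}{1285}\right) = 1968778 \cdot \frac{690451353}{1285} = \frac{1359345433856634}{1285} \approx 1.0579 \cdot 10^{12}$)
$\left(-999741 - 302767\right) + t = \left(-999741 - 302767\right) + \frac{1359345433856634}{1285} = -1302508 + \frac{1359345433856634}{1285} = \frac{1359343760133854}{1285}$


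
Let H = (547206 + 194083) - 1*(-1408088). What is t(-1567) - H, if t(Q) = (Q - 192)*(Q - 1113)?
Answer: 2564743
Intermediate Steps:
t(Q) = (-1113 + Q)*(-192 + Q) (t(Q) = (-192 + Q)*(-1113 + Q) = (-1113 + Q)*(-192 + Q))
H = 2149377 (H = 741289 + 1408088 = 2149377)
t(-1567) - H = (213696 + (-1567)² - 1305*(-1567)) - 1*2149377 = (213696 + 2455489 + 2044935) - 2149377 = 4714120 - 2149377 = 2564743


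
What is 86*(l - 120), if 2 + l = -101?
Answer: -19178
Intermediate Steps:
l = -103 (l = -2 - 101 = -103)
86*(l - 120) = 86*(-103 - 120) = 86*(-223) = -19178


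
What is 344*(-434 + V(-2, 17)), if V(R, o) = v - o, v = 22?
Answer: -147576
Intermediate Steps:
V(R, o) = 22 - o
344*(-434 + V(-2, 17)) = 344*(-434 + (22 - 1*17)) = 344*(-434 + (22 - 17)) = 344*(-434 + 5) = 344*(-429) = -147576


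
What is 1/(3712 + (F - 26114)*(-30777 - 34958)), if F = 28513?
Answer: -1/157694553 ≈ -6.3414e-9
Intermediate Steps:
1/(3712 + (F - 26114)*(-30777 - 34958)) = 1/(3712 + (28513 - 26114)*(-30777 - 34958)) = 1/(3712 + 2399*(-65735)) = 1/(3712 - 157698265) = 1/(-157694553) = -1/157694553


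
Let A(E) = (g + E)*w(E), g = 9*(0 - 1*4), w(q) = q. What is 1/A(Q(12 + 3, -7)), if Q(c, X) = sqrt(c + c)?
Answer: -1/1266 - sqrt(30)/1055 ≈ -0.0059816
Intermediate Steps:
Q(c, X) = sqrt(2)*sqrt(c) (Q(c, X) = sqrt(2*c) = sqrt(2)*sqrt(c))
g = -36 (g = 9*(0 - 4) = 9*(-4) = -36)
A(E) = E*(-36 + E) (A(E) = (-36 + E)*E = E*(-36 + E))
1/A(Q(12 + 3, -7)) = 1/((sqrt(2)*sqrt(12 + 3))*(-36 + sqrt(2)*sqrt(12 + 3))) = 1/((sqrt(2)*sqrt(15))*(-36 + sqrt(2)*sqrt(15))) = 1/(sqrt(30)*(-36 + sqrt(30))) = sqrt(30)/(30*(-36 + sqrt(30)))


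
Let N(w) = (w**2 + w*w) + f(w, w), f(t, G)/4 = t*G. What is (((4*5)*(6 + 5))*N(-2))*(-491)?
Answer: -2592480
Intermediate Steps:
f(t, G) = 4*G*t (f(t, G) = 4*(t*G) = 4*(G*t) = 4*G*t)
N(w) = 6*w**2 (N(w) = (w**2 + w*w) + 4*w*w = (w**2 + w**2) + 4*w**2 = 2*w**2 + 4*w**2 = 6*w**2)
(((4*5)*(6 + 5))*N(-2))*(-491) = (((4*5)*(6 + 5))*(6*(-2)**2))*(-491) = ((20*11)*(6*4))*(-491) = (220*24)*(-491) = 5280*(-491) = -2592480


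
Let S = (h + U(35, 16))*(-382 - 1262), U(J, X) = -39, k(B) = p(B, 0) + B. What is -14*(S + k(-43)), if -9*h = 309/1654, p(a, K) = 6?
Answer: -742301770/827 ≈ -8.9758e+5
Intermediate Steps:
k(B) = 6 + B
h = -103/4962 (h = -103/(3*1654) = -1/9*309/1654 = -103/4962 ≈ -0.020758)
S = 53052154/827 (S = (-103/4962 - 39)*(-382 - 1262) = -193621/4962*(-1644) = 53052154/827 ≈ 64150.)
-14*(S + k(-43)) = -14*(53052154/827 + (6 - 43)) = -14*(53052154/827 - 37) = -14*53021555/827 = -742301770/827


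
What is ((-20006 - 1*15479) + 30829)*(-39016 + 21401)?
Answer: 82015440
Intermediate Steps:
((-20006 - 1*15479) + 30829)*(-39016 + 21401) = ((-20006 - 15479) + 30829)*(-17615) = (-35485 + 30829)*(-17615) = -4656*(-17615) = 82015440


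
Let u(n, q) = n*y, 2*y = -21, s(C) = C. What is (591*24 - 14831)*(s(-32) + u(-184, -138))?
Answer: -1229300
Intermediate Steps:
y = -21/2 (y = (½)*(-21) = -21/2 ≈ -10.500)
u(n, q) = -21*n/2 (u(n, q) = n*(-21/2) = -21*n/2)
(591*24 - 14831)*(s(-32) + u(-184, -138)) = (591*24 - 14831)*(-32 - 21/2*(-184)) = (14184 - 14831)*(-32 + 1932) = -647*1900 = -1229300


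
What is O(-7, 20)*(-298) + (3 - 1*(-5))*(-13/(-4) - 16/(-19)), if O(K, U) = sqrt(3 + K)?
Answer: 622/19 - 596*I ≈ 32.737 - 596.0*I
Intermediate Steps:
O(-7, 20)*(-298) + (3 - 1*(-5))*(-13/(-4) - 16/(-19)) = sqrt(3 - 7)*(-298) + (3 - 1*(-5))*(-13/(-4) - 16/(-19)) = sqrt(-4)*(-298) + (3 + 5)*(-13*(-1/4) - 16*(-1/19)) = (2*I)*(-298) + 8*(13/4 + 16/19) = -596*I + 8*(311/76) = -596*I + 622/19 = 622/19 - 596*I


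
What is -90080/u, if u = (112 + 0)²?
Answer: -2815/392 ≈ -7.1811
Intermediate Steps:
u = 12544 (u = 112² = 12544)
-90080/u = -90080/12544 = -90080*1/12544 = -2815/392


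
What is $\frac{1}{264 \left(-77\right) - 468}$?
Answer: $- \frac{1}{20796} \approx -4.8086 \cdot 10^{-5}$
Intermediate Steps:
$\frac{1}{264 \left(-77\right) - 468} = \frac{1}{-20328 - 468} = \frac{1}{-20796} = - \frac{1}{20796}$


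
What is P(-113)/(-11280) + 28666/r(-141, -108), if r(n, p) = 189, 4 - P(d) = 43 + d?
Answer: 53889749/355320 ≈ 151.67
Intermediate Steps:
P(d) = -39 - d (P(d) = 4 - (43 + d) = 4 + (-43 - d) = -39 - d)
P(-113)/(-11280) + 28666/r(-141, -108) = (-39 - 1*(-113))/(-11280) + 28666/189 = (-39 + 113)*(-1/11280) + 28666*(1/189) = 74*(-1/11280) + 28666/189 = -37/5640 + 28666/189 = 53889749/355320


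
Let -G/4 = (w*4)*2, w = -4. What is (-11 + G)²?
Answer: 13689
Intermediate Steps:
G = 128 (G = -4*(-4*4)*2 = -(-64)*2 = -4*(-32) = 128)
(-11 + G)² = (-11 + 128)² = 117² = 13689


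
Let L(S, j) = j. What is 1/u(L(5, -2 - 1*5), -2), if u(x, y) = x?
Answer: -1/7 ≈ -0.14286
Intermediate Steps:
1/u(L(5, -2 - 1*5), -2) = 1/(-2 - 1*5) = 1/(-2 - 5) = 1/(-7) = -1/7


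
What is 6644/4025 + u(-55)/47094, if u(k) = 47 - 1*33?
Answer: 156474443/94776675 ≈ 1.6510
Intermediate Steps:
u(k) = 14 (u(k) = 47 - 33 = 14)
6644/4025 + u(-55)/47094 = 6644/4025 + 14/47094 = 6644*(1/4025) + 14*(1/47094) = 6644/4025 + 7/23547 = 156474443/94776675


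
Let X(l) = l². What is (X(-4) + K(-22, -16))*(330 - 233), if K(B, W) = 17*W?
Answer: -24832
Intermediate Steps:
(X(-4) + K(-22, -16))*(330 - 233) = ((-4)² + 17*(-16))*(330 - 233) = (16 - 272)*97 = -256*97 = -24832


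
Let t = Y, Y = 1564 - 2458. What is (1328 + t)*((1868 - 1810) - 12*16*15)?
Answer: -1224748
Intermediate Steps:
Y = -894
t = -894
(1328 + t)*((1868 - 1810) - 12*16*15) = (1328 - 894)*((1868 - 1810) - 12*16*15) = 434*(58 - 192*15) = 434*(58 - 2880) = 434*(-2822) = -1224748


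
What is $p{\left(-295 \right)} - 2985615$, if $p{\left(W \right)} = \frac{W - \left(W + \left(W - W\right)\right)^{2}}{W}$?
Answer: $-2985319$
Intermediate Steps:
$p{\left(W \right)} = \frac{W - W^{2}}{W}$ ($p{\left(W \right)} = \frac{W - \left(W + 0\right)^{2}}{W} = \frac{W - W^{2}}{W}$)
$p{\left(-295 \right)} - 2985615 = \left(1 - -295\right) - 2985615 = \left(1 + 295\right) - 2985615 = 296 - 2985615 = -2985319$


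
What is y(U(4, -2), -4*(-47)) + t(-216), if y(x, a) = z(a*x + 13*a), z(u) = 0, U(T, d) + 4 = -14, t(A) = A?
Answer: -216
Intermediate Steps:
U(T, d) = -18 (U(T, d) = -4 - 14 = -18)
y(x, a) = 0
y(U(4, -2), -4*(-47)) + t(-216) = 0 - 216 = -216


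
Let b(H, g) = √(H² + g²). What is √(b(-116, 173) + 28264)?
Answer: √(28264 + √43385) ≈ 168.74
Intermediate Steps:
√(b(-116, 173) + 28264) = √(√((-116)² + 173²) + 28264) = √(√(13456 + 29929) + 28264) = √(√43385 + 28264) = √(28264 + √43385)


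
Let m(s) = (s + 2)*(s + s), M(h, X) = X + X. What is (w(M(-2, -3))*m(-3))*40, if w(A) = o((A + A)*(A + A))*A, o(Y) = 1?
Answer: -1440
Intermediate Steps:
M(h, X) = 2*X
m(s) = 2*s*(2 + s) (m(s) = (2 + s)*(2*s) = 2*s*(2 + s))
w(A) = A (w(A) = 1*A = A)
(w(M(-2, -3))*m(-3))*40 = ((2*(-3))*(2*(-3)*(2 - 3)))*40 = -12*(-3)*(-1)*40 = -6*6*40 = -36*40 = -1440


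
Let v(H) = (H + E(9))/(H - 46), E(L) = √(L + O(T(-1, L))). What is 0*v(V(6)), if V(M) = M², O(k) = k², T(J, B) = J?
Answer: 0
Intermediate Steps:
E(L) = √(1 + L) (E(L) = √(L + (-1)²) = √(L + 1) = √(1 + L))
v(H) = (H + √10)/(-46 + H) (v(H) = (H + √(1 + 9))/(H - 46) = (H + √10)/(-46 + H))
0*v(V(6)) = 0*((6² + √10)/(-46 + 6²)) = 0*((36 + √10)/(-46 + 36)) = 0*((36 + √10)/(-10)) = 0*(-(36 + √10)/10) = 0*(-18/5 - √10/10) = 0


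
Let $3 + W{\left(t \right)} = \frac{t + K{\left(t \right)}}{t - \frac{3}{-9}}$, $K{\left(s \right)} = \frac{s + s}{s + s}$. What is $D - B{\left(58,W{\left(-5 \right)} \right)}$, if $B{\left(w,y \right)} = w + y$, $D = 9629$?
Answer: $\frac{67012}{7} \approx 9573.1$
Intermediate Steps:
$K{\left(s \right)} = 1$ ($K{\left(s \right)} = \frac{2 s}{2 s} = 2 s \frac{1}{2 s} = 1$)
$W{\left(t \right)} = -3 + \frac{1 + t}{\frac{1}{3} + t}$ ($W{\left(t \right)} = -3 + \frac{t + 1}{t - \frac{3}{-9}} = -3 + \frac{1 + t}{t - - \frac{1}{3}} = -3 + \frac{1 + t}{t + \frac{1}{3}} = -3 + \frac{1 + t}{\frac{1}{3} + t}$)
$D - B{\left(58,W{\left(-5 \right)} \right)} = 9629 - \left(58 - - \frac{30}{1 + 3 \left(-5\right)}\right) = 9629 - \left(58 - - \frac{30}{1 - 15}\right) = 9629 - \left(58 - - \frac{30}{-14}\right) = 9629 - \left(58 - \left(-30\right) \left(- \frac{1}{14}\right)\right) = 9629 - \left(58 - \frac{15}{7}\right) = 9629 - \frac{391}{7} = \frac{67012}{7}$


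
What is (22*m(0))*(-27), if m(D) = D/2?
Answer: 0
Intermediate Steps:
m(D) = D/2 (m(D) = D*(1/2) = D/2)
(22*m(0))*(-27) = (22*((1/2)*0))*(-27) = (22*0)*(-27) = 0*(-27) = 0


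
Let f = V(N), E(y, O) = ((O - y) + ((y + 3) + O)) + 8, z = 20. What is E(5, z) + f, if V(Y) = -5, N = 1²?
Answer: 46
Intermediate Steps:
N = 1
E(y, O) = 11 + 2*O (E(y, O) = ((O - y) + ((3 + y) + O)) + 8 = ((O - y) + (3 + O + y)) + 8 = (3 + 2*O) + 8 = 11 + 2*O)
f = -5
E(5, z) + f = (11 + 2*20) - 5 = (11 + 40) - 5 = 51 - 5 = 46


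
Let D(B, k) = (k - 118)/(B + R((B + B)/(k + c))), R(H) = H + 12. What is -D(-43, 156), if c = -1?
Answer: 5890/4891 ≈ 1.2043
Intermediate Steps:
R(H) = 12 + H
D(B, k) = (-118 + k)/(12 + B + 2*B/(-1 + k)) (D(B, k) = (k - 118)/(B + (12 + (B + B)/(k - 1))) = (-118 + k)/(B + (12 + (2*B)/(-1 + k))) = (-118 + k)/(B + (12 + 2*B/(-1 + k))) = (-118 + k)/(12 + B + 2*B/(-1 + k)))
-D(-43, 156) = -(118 + 156² - 119*156)/(-12 - 43 + 12*156 - 43*156) = -(118 + 24336 - 18564)/(-12 - 43 + 1872 - 6708) = -5890/(-4891) = -(-1)*5890/4891 = -1*(-5890/4891) = 5890/4891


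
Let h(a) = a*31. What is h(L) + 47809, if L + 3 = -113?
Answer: 44213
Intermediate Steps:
L = -116 (L = -3 - 113 = -116)
h(a) = 31*a
h(L) + 47809 = 31*(-116) + 47809 = -3596 + 47809 = 44213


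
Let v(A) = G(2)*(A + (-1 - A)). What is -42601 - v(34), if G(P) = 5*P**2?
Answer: -42581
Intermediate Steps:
v(A) = -20 (v(A) = (5*2**2)*(A + (-1 - A)) = (5*4)*(-1) = 20*(-1) = -20)
-42601 - v(34) = -42601 - 1*(-20) = -42601 + 20 = -42581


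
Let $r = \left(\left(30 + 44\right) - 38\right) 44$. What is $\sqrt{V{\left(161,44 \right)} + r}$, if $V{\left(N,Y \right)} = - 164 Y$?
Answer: $16 i \sqrt{22} \approx 75.047 i$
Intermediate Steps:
$r = 1584$ ($r = \left(74 - 38\right) 44 = 36 \cdot 44 = 1584$)
$\sqrt{V{\left(161,44 \right)} + r} = \sqrt{\left(-164\right) 44 + 1584} = \sqrt{-7216 + 1584} = \sqrt{-5632} = 16 i \sqrt{22}$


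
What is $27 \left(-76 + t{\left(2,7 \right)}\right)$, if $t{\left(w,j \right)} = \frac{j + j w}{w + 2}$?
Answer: $- \frac{7641}{4} \approx -1910.3$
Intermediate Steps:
$t{\left(w,j \right)} = \frac{j + j w}{2 + w}$
$27 \left(-76 + t{\left(2,7 \right)}\right) = 27 \left(-76 + \frac{7 \left(1 + 2\right)}{2 + 2}\right) = 27 \left(-76 + 7 \cdot \frac{1}{4} \cdot 3\right) = 27 \left(-76 + \frac{21}{4}\right) = 27 \left(- \frac{283}{4}\right) = - \frac{7641}{4}$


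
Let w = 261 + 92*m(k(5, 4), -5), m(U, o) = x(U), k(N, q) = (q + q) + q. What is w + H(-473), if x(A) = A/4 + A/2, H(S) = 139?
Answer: 1228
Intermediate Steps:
k(N, q) = 3*q (k(N, q) = 2*q + q = 3*q)
x(A) = 3*A/4 (x(A) = A*(¼) + A*(½) = A/4 + A/2 = 3*A/4)
m(U, o) = 3*U/4
w = 1089 (w = 261 + 92*(3*(3*4)/4) = 261 + 92*((¾)*12) = 261 + 92*9 = 261 + 828 = 1089)
w + H(-473) = 1089 + 139 = 1228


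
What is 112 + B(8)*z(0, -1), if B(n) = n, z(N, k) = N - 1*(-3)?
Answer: 136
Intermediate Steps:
z(N, k) = 3 + N (z(N, k) = N + 3 = 3 + N)
112 + B(8)*z(0, -1) = 112 + 8*(3 + 0) = 112 + 8*3 = 112 + 24 = 136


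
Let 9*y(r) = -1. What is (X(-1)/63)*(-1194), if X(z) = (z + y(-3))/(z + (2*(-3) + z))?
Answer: -995/378 ≈ -2.6323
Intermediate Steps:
y(r) = -⅑ (y(r) = (⅑)*(-1) = -⅑)
X(z) = (-⅑ + z)/(-6 + 2*z) (X(z) = (z - ⅑)/(z + (2*(-3) + z)) = (-⅑ + z)/(z + (-6 + z)) = (-⅑ + z)/(-6 + 2*z))
(X(-1)/63)*(-1194) = (((-1 + 9*(-1))/(18*(-3 - 1)))/63)*(-1194) = (((1/18)*(-1 - 9)/(-4))*(1/63))*(-1194) = (((1/18)*(-¼)*(-10))*(1/63))*(-1194) = ((5/36)*(1/63))*(-1194) = (5/2268)*(-1194) = -995/378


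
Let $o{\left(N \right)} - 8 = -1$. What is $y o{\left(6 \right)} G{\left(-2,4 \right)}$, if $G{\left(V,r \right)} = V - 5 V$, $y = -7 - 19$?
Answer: $-1456$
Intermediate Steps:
$y = -26$
$G{\left(V,r \right)} = - 4 V$
$o{\left(N \right)} = 7$ ($o{\left(N \right)} = 8 - 1 = 7$)
$y o{\left(6 \right)} G{\left(-2,4 \right)} = \left(-26\right) 7 \left(\left(-4\right) \left(-2\right)\right) = \left(-182\right) 8 = -1456$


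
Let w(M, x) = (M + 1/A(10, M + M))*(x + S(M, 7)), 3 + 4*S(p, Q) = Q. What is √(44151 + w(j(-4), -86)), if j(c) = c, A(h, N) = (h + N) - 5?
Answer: √400674/3 ≈ 211.00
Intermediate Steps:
S(p, Q) = -¾ + Q/4
A(h, N) = -5 + N + h (A(h, N) = (N + h) - 5 = -5 + N + h)
w(M, x) = (1 + x)*(M + 1/(5 + 2*M)) (w(M, x) = (M + 1/(-5 + (M + M) + 10))*(x + (-¾ + (¼)*7)) = (M + 1/(-5 + 2*M + 10))*(x + (-¾ + 7/4)) = (M + 1/(5 + 2*M))*(x + 1) = (M + 1/(5 + 2*M))*(1 + x) = (1 + x)*(M + 1/(5 + 2*M)))
√(44151 + w(j(-4), -86)) = √(44151 + (1 - 86 - 4*(1 - 86)*(5 + 2*(-4)))/(5 + 2*(-4))) = √(44151 + (1 - 86 - 4*(-85)*(5 - 8))/(5 - 8)) = √(44151 + (1 - 86 - 4*(-85)*(-3))/(-3)) = √(44151 - (1 - 86 - 1020)/3) = √(44151 - ⅓*(-1105)) = √(44151 + 1105/3) = √(133558/3) = √400674/3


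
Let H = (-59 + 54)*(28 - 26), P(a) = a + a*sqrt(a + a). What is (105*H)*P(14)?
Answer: -14700 - 29400*sqrt(7) ≈ -92485.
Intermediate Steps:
P(a) = a + sqrt(2)*a**(3/2) (P(a) = a + a*sqrt(2*a) = a + a*(sqrt(2)*sqrt(a)) = a + sqrt(2)*a**(3/2))
H = -10 (H = -5*2 = -10)
(105*H)*P(14) = (105*(-10))*(14 + sqrt(2)*14**(3/2)) = -1050*(14 + sqrt(2)*(14*sqrt(14))) = -1050*(14 + 28*sqrt(7)) = -14700 - 29400*sqrt(7)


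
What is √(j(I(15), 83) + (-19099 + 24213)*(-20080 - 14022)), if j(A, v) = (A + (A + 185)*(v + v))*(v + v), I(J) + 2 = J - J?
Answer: 2*I*√42338803 ≈ 13014.0*I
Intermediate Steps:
I(J) = -2 (I(J) = -2 + (J - J) = -2 + 0 = -2)
j(A, v) = 2*v*(A + 2*v*(185 + A)) (j(A, v) = (A + (185 + A)*(2*v))*(2*v) = (A + 2*v*(185 + A))*(2*v) = 2*v*(A + 2*v*(185 + A)))
√(j(I(15), 83) + (-19099 + 24213)*(-20080 - 14022)) = √(2*83*(-2 + 370*83 + 2*(-2)*83) + (-19099 + 24213)*(-20080 - 14022)) = √(2*83*(-2 + 30710 - 332) + 5114*(-34102)) = √(2*83*30376 - 174397628) = √(5042416 - 174397628) = √(-169355212) = 2*I*√42338803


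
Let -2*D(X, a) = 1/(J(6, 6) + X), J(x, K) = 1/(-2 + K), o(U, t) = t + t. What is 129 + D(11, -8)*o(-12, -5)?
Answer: 1165/9 ≈ 129.44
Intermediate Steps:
o(U, t) = 2*t
D(X, a) = -1/(2*(1/4 + X)) (D(X, a) = -1/(2*(1/(-2 + 6) + X)) = -1/(2*(1/4 + X)))
129 + D(11, -8)*o(-12, -5) = 129 + (-2/(1 + 4*11))*(2*(-5)) = 129 - 2/(1 + 44)*(-10) = 129 - 2/45*(-10) = 129 + 4/9 = 1165/9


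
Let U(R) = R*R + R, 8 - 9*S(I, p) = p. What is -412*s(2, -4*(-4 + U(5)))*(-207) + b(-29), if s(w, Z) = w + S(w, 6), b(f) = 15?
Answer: 189535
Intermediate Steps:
S(I, p) = 8/9 - p/9
U(R) = R + R² (U(R) = R² + R = R + R²)
s(w, Z) = 2/9 + w (s(w, Z) = w + (8/9 - ⅑*6) = w + (8/9 - ⅔) = w + 2/9 = 2/9 + w)
-412*s(2, -4*(-4 + U(5)))*(-207) + b(-29) = -412*(2/9 + 2)*(-207) + 15 = -8240*(-207)/9 + 15 = -412*(-460) + 15 = 189520 + 15 = 189535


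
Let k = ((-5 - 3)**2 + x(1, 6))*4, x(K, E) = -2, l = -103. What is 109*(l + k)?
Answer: 15805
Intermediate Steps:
k = 248 (k = ((-5 - 3)**2 - 2)*4 = ((-8)**2 - 2)*4 = (64 - 2)*4 = 62*4 = 248)
109*(l + k) = 109*(-103 + 248) = 109*145 = 15805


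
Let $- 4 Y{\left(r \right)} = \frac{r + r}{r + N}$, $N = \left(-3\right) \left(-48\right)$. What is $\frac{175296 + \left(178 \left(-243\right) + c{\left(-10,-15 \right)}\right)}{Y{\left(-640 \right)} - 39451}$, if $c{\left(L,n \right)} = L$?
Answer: $- \frac{4092992}{1223001} \approx -3.3467$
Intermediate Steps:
$N = 144$
$Y{\left(r \right)} = - \frac{r}{2 \left(144 + r\right)}$ ($Y{\left(r \right)} = - \frac{\left(r + r\right) \frac{1}{r + 144}}{4} = - \frac{2 r \frac{1}{144 + r}}{4} = - \frac{r}{2 \left(144 + r\right)}$)
$\frac{175296 + \left(178 \left(-243\right) + c{\left(-10,-15 \right)}\right)}{Y{\left(-640 \right)} - 39451} = \frac{175296 + \left(178 \left(-243\right) - 10\right)}{\left(-1\right) \left(-640\right) \frac{1}{288 + 2 \left(-640\right)} - 39451} = \frac{175296 - 43264}{\left(-1\right) \left(-640\right) \frac{1}{288 - 1280} - 39451} = \frac{175296 - 43264}{\left(-1\right) \left(-640\right) \frac{1}{-992} - 39451} = \frac{132032}{\left(-1\right) \left(-640\right) \left(- \frac{1}{992}\right) - 39451} = \frac{132032}{- \frac{20}{31} - 39451} = \frac{132032}{- \frac{1223001}{31}} = 132032 \left(- \frac{31}{1223001}\right) = - \frac{4092992}{1223001}$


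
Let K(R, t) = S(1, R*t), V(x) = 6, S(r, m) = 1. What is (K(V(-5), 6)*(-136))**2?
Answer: 18496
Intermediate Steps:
K(R, t) = 1
(K(V(-5), 6)*(-136))**2 = (1*(-136))**2 = (-136)**2 = 18496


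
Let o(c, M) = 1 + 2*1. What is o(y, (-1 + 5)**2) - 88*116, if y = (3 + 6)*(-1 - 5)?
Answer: -10205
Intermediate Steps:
y = -54 (y = 9*(-6) = -54)
o(c, M) = 3 (o(c, M) = 1 + 2 = 3)
o(y, (-1 + 5)**2) - 88*116 = 3 - 88*116 = 3 - 10208 = -10205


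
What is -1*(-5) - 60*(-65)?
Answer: 3905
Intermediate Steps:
-1*(-5) - 60*(-65) = 5 + 3900 = 3905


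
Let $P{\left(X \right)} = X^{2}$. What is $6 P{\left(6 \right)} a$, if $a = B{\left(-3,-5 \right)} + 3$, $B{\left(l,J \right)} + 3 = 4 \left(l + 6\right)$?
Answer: $2592$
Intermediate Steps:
$B{\left(l,J \right)} = 21 + 4 l$ ($B{\left(l,J \right)} = -3 + 4 \left(l + 6\right) = -3 + 4 \left(6 + l\right) = -3 + \left(24 + 4 l\right) = 21 + 4 l$)
$a = 12$ ($a = \left(21 + 4 \left(-3\right)\right) + 3 = \left(21 - 12\right) + 3 = 9 + 3 = 12$)
$6 P{\left(6 \right)} a = 6 \cdot 6^{2} \cdot 12 = 6 \cdot 36 \cdot 12 = 216 \cdot 12 = 2592$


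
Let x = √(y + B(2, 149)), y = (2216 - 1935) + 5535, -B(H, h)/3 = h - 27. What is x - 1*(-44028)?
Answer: 44028 + 5*√218 ≈ 44102.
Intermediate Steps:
B(H, h) = 81 - 3*h (B(H, h) = -3*(h - 27) = -3*(-27 + h) = 81 - 3*h)
y = 5816 (y = 281 + 5535 = 5816)
x = 5*√218 (x = √(5816 + (81 - 3*149)) = √(5816 + (81 - 447)) = √(5816 - 366) = √5450 = 5*√218 ≈ 73.824)
x - 1*(-44028) = 5*√218 - 1*(-44028) = 5*√218 + 44028 = 44028 + 5*√218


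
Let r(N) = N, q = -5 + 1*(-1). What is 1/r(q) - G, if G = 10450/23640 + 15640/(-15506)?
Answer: 7329913/18328092 ≈ 0.39993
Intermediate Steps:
q = -6 (q = -5 - 1 = -6)
G = -10384595/18328092 (G = 10450*(1/23640) + 15640*(-1/15506) = 1045/2364 - 7820/7753 = -10384595/18328092 ≈ -0.56659)
1/r(q) - G = 1/(-6) - 1*(-10384595/18328092) = -1/6 + 10384595/18328092 = 7329913/18328092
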